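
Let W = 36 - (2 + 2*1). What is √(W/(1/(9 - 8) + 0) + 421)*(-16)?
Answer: -16*√453 ≈ -340.54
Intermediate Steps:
W = 32 (W = 36 - (2 + 2) = 36 - 1*4 = 36 - 4 = 32)
√(W/(1/(9 - 8) + 0) + 421)*(-16) = √(32/(1/(9 - 8) + 0) + 421)*(-16) = √(32/(1/1 + 0) + 421)*(-16) = √(32/(1 + 0) + 421)*(-16) = √(32/1 + 421)*(-16) = √(32*1 + 421)*(-16) = √(32 + 421)*(-16) = √453*(-16) = -16*√453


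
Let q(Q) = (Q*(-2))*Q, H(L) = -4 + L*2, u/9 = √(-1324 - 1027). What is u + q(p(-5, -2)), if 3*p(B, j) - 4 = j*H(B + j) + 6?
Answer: -4232/9 + 9*I*√2351 ≈ -470.22 + 436.38*I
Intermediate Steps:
u = 9*I*√2351 (u = 9*√(-1324 - 1027) = 9*√(-2351) = 9*(I*√2351) = 9*I*√2351 ≈ 436.38*I)
H(L) = -4 + 2*L
p(B, j) = 10/3 + j*(-4 + 2*B + 2*j)/3 (p(B, j) = 4/3 + (j*(-4 + 2*(B + j)) + 6)/3 = 4/3 + (j*(-4 + (2*B + 2*j)) + 6)/3 = 4/3 + (j*(-4 + 2*B + 2*j) + 6)/3 = 4/3 + (6 + j*(-4 + 2*B + 2*j))/3 = 4/3 + (2 + j*(-4 + 2*B + 2*j)/3) = 10/3 + j*(-4 + 2*B + 2*j)/3)
q(Q) = -2*Q² (q(Q) = (-2*Q)*Q = -2*Q²)
u + q(p(-5, -2)) = 9*I*√2351 - 2*(10/3 + (⅔)*(-2)*(-2 - 5 - 2))² = 9*I*√2351 - 2*(10/3 + (⅔)*(-2)*(-9))² = 9*I*√2351 - 2*(10/3 + 12)² = 9*I*√2351 - 2*(46/3)² = 9*I*√2351 - 2*2116/9 = 9*I*√2351 - 4232/9 = -4232/9 + 9*I*√2351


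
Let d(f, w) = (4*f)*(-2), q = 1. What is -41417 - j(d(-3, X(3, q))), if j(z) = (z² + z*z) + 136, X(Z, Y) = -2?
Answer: -42705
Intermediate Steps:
d(f, w) = -8*f
j(z) = 136 + 2*z² (j(z) = (z² + z²) + 136 = 2*z² + 136 = 136 + 2*z²)
-41417 - j(d(-3, X(3, q))) = -41417 - (136 + 2*(-8*(-3))²) = -41417 - (136 + 2*24²) = -41417 - (136 + 2*576) = -41417 - (136 + 1152) = -41417 - 1*1288 = -41417 - 1288 = -42705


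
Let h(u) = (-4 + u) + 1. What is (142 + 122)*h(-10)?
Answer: -3432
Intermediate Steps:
h(u) = -3 + u
(142 + 122)*h(-10) = (142 + 122)*(-3 - 10) = 264*(-13) = -3432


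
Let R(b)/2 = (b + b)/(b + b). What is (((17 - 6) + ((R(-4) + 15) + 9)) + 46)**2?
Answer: 6889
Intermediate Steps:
R(b) = 2 (R(b) = 2*((b + b)/(b + b)) = 2*((2*b)/((2*b))) = 2*((2*b)*(1/(2*b))) = 2*1 = 2)
(((17 - 6) + ((R(-4) + 15) + 9)) + 46)**2 = (((17 - 6) + ((2 + 15) + 9)) + 46)**2 = ((11 + (17 + 9)) + 46)**2 = ((11 + 26) + 46)**2 = (37 + 46)**2 = 83**2 = 6889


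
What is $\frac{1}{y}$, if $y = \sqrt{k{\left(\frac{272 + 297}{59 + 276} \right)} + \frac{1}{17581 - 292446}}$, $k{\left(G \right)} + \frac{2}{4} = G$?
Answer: $\frac{\sqrt{65035112681334}}{8828637} \approx 0.91344$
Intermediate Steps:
$k{\left(G \right)} = - \frac{1}{2} + G$
$y = \frac{\sqrt{65035112681334}}{7366382}$ ($y = \sqrt{\left(- \frac{1}{2} + \frac{272 + 297}{59 + 276}\right) + \frac{1}{17581 - 292446}} = \sqrt{\left(- \frac{1}{2} + \frac{569}{335}\right) + \frac{1}{-274865}} = \sqrt{\left(- \frac{1}{2} + 569 \cdot \frac{1}{335}\right) - \frac{1}{274865}} = \sqrt{\left(- \frac{1}{2} + \frac{569}{335}\right) - \frac{1}{274865}} = \sqrt{\frac{803}{670} - \frac{1}{274865}} = \sqrt{\frac{8828637}{7366382}} = \frac{\sqrt{65035112681334}}{7366382} \approx 1.0948$)
$\frac{1}{y} = \frac{1}{\frac{1}{7366382} \sqrt{65035112681334}} = \frac{\sqrt{65035112681334}}{8828637}$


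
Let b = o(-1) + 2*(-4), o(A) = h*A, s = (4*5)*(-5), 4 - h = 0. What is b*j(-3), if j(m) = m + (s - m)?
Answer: 1200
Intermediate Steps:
h = 4 (h = 4 - 1*0 = 4 + 0 = 4)
s = -100 (s = 20*(-5) = -100)
o(A) = 4*A
j(m) = -100 (j(m) = m + (-100 - m) = -100)
b = -12 (b = 4*(-1) + 2*(-4) = -4 - 8 = -12)
b*j(-3) = -12*(-100) = 1200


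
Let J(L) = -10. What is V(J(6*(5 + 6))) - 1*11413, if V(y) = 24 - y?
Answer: -11379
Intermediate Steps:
V(J(6*(5 + 6))) - 1*11413 = (24 - 1*(-10)) - 1*11413 = (24 + 10) - 11413 = 34 - 11413 = -11379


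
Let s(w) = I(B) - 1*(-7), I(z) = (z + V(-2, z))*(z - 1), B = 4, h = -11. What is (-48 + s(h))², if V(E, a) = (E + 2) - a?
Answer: 1681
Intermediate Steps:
V(E, a) = 2 + E - a (V(E, a) = (2 + E) - a = 2 + E - a)
I(z) = 0 (I(z) = (z + (2 - 2 - z))*(z - 1) = (z - z)*(-1 + z) = 0*(-1 + z) = 0)
s(w) = 7 (s(w) = 0 - 1*(-7) = 0 + 7 = 7)
(-48 + s(h))² = (-48 + 7)² = (-41)² = 1681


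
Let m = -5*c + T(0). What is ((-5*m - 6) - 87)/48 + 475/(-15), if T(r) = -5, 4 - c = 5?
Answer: -1613/48 ≈ -33.604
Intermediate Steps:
c = -1 (c = 4 - 1*5 = 4 - 5 = -1)
m = 0 (m = -5*(-1) - 5 = 5 - 5 = 0)
((-5*m - 6) - 87)/48 + 475/(-15) = ((-5*0 - 6) - 87)/48 + 475/(-15) = ((0 - 6) - 87)*(1/48) + 475*(-1/15) = (-6 - 87)*(1/48) - 95/3 = -93*1/48 - 95/3 = -31/16 - 95/3 = -1613/48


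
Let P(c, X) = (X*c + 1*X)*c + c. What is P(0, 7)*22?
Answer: 0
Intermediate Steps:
P(c, X) = c + c*(X + X*c) (P(c, X) = (X*c + X)*c + c = (X + X*c)*c + c = c*(X + X*c) + c = c + c*(X + X*c))
P(0, 7)*22 = (0*(1 + 7 + 7*0))*22 = (0*(1 + 7 + 0))*22 = (0*8)*22 = 0*22 = 0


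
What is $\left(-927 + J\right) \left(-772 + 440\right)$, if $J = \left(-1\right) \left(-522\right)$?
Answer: $134460$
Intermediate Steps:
$J = 522$
$\left(-927 + J\right) \left(-772 + 440\right) = \left(-927 + 522\right) \left(-772 + 440\right) = \left(-405\right) \left(-332\right) = 134460$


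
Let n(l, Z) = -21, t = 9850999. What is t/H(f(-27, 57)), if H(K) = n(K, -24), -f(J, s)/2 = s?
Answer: -9850999/21 ≈ -4.6910e+5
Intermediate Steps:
f(J, s) = -2*s
H(K) = -21
t/H(f(-27, 57)) = 9850999/(-21) = 9850999*(-1/21) = -9850999/21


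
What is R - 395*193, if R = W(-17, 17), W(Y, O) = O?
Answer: -76218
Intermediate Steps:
R = 17
R - 395*193 = 17 - 395*193 = 17 - 76235 = -76218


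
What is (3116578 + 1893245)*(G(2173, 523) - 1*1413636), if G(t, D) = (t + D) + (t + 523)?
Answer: -7055053180812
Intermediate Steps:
G(t, D) = 523 + D + 2*t (G(t, D) = (D + t) + (523 + t) = 523 + D + 2*t)
(3116578 + 1893245)*(G(2173, 523) - 1*1413636) = (3116578 + 1893245)*((523 + 523 + 2*2173) - 1*1413636) = 5009823*((523 + 523 + 4346) - 1413636) = 5009823*(5392 - 1413636) = 5009823*(-1408244) = -7055053180812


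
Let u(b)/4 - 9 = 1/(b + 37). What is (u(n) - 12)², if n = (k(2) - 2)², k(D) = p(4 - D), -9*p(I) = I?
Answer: 6699749904/11539609 ≈ 580.59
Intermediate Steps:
p(I) = -I/9
k(D) = -4/9 + D/9 (k(D) = -(4 - D)/9 = -4/9 + D/9)
n = 400/81 (n = ((-4/9 + (⅑)*2) - 2)² = ((-4/9 + 2/9) - 2)² = (-2/9 - 2)² = (-20/9)² = 400/81 ≈ 4.9383)
u(b) = 36 + 4/(37 + b) (u(b) = 36 + 4/(b + 37) = 36 + 4/(37 + b))
(u(n) - 12)² = (4*(334 + 9*(400/81))/(37 + 400/81) - 12)² = (4*(334 + 400/9)/(3397/81) - 12)² = (4*(81/3397)*(3406/9) - 12)² = (122616/3397 - 12)² = (81852/3397)² = 6699749904/11539609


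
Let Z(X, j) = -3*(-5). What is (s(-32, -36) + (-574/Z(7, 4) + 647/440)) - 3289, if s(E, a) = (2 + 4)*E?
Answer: -4643491/1320 ≈ -3517.8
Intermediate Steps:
Z(X, j) = 15
s(E, a) = 6*E
(s(-32, -36) + (-574/Z(7, 4) + 647/440)) - 3289 = (6*(-32) + (-574/15 + 647/440)) - 3289 = (-192 + (-574*1/15 + 647*(1/440))) - 3289 = (-192 + (-574/15 + 647/440)) - 3289 = (-192 - 48571/1320) - 3289 = -302011/1320 - 3289 = -4643491/1320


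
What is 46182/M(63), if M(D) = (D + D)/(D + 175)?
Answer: 261698/3 ≈ 87233.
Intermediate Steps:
M(D) = 2*D/(175 + D) (M(D) = (2*D)/(175 + D) = 2*D/(175 + D))
46182/M(63) = 46182/((2*63/(175 + 63))) = 46182/((2*63/238)) = 46182/((2*63*(1/238))) = 46182/(9/17) = 46182*(17/9) = 261698/3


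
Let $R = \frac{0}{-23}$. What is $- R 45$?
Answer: $0$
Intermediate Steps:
$R = 0$ ($R = 0 \left(- \frac{1}{23}\right) = 0$)
$- R 45 = - 0 \cdot 45 = \left(-1\right) 0 = 0$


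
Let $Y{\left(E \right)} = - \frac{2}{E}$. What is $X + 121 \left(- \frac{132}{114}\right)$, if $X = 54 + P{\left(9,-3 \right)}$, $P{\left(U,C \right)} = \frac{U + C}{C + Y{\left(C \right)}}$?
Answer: $- \frac{11794}{133} \approx -88.677$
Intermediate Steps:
$P{\left(U,C \right)} = \frac{C + U}{C - \frac{2}{C}}$ ($P{\left(U,C \right)} = \frac{U + C}{C - \frac{2}{C}} = \frac{C + U}{C - \frac{2}{C}}$)
$X = \frac{360}{7}$ ($X = 54 - \frac{3 \left(-3 + 9\right)}{-2 + \left(-3\right)^{2}} = 54 - 3 \frac{1}{-2 + 9} \cdot 6 = 54 - 3 \cdot \frac{1}{7} \cdot 6 = 54 - \frac{3}{7} \cdot 6 = 54 - \frac{18}{7} = \frac{360}{7} \approx 51.429$)
$X + 121 \left(- \frac{132}{114}\right) = \frac{360}{7} + 121 \left(- \frac{132}{114}\right) = \frac{360}{7} + 121 \left(\left(-132\right) \frac{1}{114}\right) = \frac{360}{7} + 121 \left(- \frac{22}{19}\right) = \frac{360}{7} - \frac{2662}{19} = - \frac{11794}{133}$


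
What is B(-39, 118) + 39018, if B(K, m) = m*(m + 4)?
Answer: 53414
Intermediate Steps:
B(K, m) = m*(4 + m)
B(-39, 118) + 39018 = 118*(4 + 118) + 39018 = 118*122 + 39018 = 14396 + 39018 = 53414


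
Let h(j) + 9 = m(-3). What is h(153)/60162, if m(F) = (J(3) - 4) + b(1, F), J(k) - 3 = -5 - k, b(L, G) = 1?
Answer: -17/60162 ≈ -0.00028257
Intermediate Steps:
J(k) = -2 - k (J(k) = 3 + (-5 - k) = -2 - k)
m(F) = -8 (m(F) = ((-2 - 1*3) - 4) + 1 = ((-2 - 3) - 4) + 1 = (-5 - 4) + 1 = -9 + 1 = -8)
h(j) = -17 (h(j) = -9 - 8 = -17)
h(153)/60162 = -17/60162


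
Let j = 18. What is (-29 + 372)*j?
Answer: 6174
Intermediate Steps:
(-29 + 372)*j = (-29 + 372)*18 = 343*18 = 6174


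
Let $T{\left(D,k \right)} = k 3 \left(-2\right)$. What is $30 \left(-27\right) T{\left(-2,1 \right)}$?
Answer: $4860$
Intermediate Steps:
$T{\left(D,k \right)} = - 6 k$ ($T{\left(D,k \right)} = 3 k \left(-2\right) = - 6 k$)
$30 \left(-27\right) T{\left(-2,1 \right)} = 30 \left(-27\right) \left(\left(-6\right) 1\right) = \left(-810\right) \left(-6\right) = 4860$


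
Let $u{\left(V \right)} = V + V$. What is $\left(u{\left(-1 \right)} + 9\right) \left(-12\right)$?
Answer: $-84$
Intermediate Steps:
$u{\left(V \right)} = 2 V$
$\left(u{\left(-1 \right)} + 9\right) \left(-12\right) = \left(2 \left(-1\right) + 9\right) \left(-12\right) = \left(-2 + 9\right) \left(-12\right) = 7 \left(-12\right) = -84$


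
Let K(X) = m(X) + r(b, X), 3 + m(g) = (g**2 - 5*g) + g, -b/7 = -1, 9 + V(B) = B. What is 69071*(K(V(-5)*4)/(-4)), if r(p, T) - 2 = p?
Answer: -116246493/2 ≈ -5.8123e+7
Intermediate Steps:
V(B) = -9 + B
b = 7 (b = -7*(-1) = 7)
r(p, T) = 2 + p
m(g) = -3 + g**2 - 4*g (m(g) = -3 + ((g**2 - 5*g) + g) = -3 + (g**2 - 4*g) = -3 + g**2 - 4*g)
K(X) = 6 + X**2 - 4*X (K(X) = (-3 + X**2 - 4*X) + (2 + 7) = (-3 + X**2 - 4*X) + 9 = 6 + X**2 - 4*X)
69071*(K(V(-5)*4)/(-4)) = 69071*((6 + ((-9 - 5)*4)**2 - 4*(-9 - 5)*4)/(-4)) = 69071*((6 + (-14*4)**2 - (-56)*4)*(-1/4)) = 69071*((6 + (-56)**2 - 4*(-56))*(-1/4)) = 69071*((6 + 3136 + 224)*(-1/4)) = 69071*(3366*(-1/4)) = 69071*(-1683/2) = -116246493/2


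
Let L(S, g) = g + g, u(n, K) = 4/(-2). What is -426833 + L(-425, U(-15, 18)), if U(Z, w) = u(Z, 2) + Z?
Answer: -426867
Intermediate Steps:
u(n, K) = -2 (u(n, K) = 4*(-½) = -2)
U(Z, w) = -2 + Z
L(S, g) = 2*g
-426833 + L(-425, U(-15, 18)) = -426833 + 2*(-2 - 15) = -426833 + 2*(-17) = -426833 - 34 = -426867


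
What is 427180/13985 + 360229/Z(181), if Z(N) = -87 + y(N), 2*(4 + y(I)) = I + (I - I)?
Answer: -2015035590/2797 ≈ -7.2043e+5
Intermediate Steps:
y(I) = -4 + I/2 (y(I) = -4 + (I + (I - I))/2 = -4 + (I + 0)/2 = -4 + I/2)
Z(N) = -91 + N/2 (Z(N) = -87 + (-4 + N/2) = -91 + N/2)
427180/13985 + 360229/Z(181) = 427180/13985 + 360229/(-91 + (½)*181) = 427180*(1/13985) + 360229/(-91 + 181/2) = 85436/2797 + 360229/(-½) = 85436/2797 + 360229*(-2) = 85436/2797 - 720458 = -2015035590/2797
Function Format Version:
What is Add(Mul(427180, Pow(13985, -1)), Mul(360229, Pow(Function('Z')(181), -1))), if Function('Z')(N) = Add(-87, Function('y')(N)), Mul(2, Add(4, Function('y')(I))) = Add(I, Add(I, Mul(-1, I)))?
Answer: Rational(-2015035590, 2797) ≈ -7.2043e+5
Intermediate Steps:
Function('y')(I) = Add(-4, Mul(Rational(1, 2), I)) (Function('y')(I) = Add(-4, Mul(Rational(1, 2), Add(I, Add(I, Mul(-1, I))))) = Add(-4, Mul(Rational(1, 2), Add(I, 0))) = Add(-4, Mul(Rational(1, 2), I)))
Function('Z')(N) = Add(-91, Mul(Rational(1, 2), N)) (Function('Z')(N) = Add(-87, Add(-4, Mul(Rational(1, 2), N))) = Add(-91, Mul(Rational(1, 2), N)))
Add(Mul(427180, Pow(13985, -1)), Mul(360229, Pow(Function('Z')(181), -1))) = Add(Mul(427180, Pow(13985, -1)), Mul(360229, Pow(Add(-91, Mul(Rational(1, 2), 181)), -1))) = Add(Mul(427180, Rational(1, 13985)), Mul(360229, Pow(Add(-91, Rational(181, 2)), -1))) = Add(Rational(85436, 2797), Mul(360229, Pow(Rational(-1, 2), -1))) = Add(Rational(85436, 2797), Mul(360229, -2)) = Add(Rational(85436, 2797), -720458) = Rational(-2015035590, 2797)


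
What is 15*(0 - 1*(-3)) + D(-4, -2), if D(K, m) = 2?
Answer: 47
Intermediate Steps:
15*(0 - 1*(-3)) + D(-4, -2) = 15*(0 - 1*(-3)) + 2 = 15*(0 + 3) + 2 = 15*3 + 2 = 45 + 2 = 47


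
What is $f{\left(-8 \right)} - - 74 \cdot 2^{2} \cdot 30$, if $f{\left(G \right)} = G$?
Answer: $8872$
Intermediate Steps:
$f{\left(-8 \right)} - - 74 \cdot 2^{2} \cdot 30 = -8 - - 74 \cdot 2^{2} \cdot 30 = -8 - \left(-74\right) 4 \cdot 30 = -8 - \left(-296\right) 30 = -8 - -8880 = -8 + 8880 = 8872$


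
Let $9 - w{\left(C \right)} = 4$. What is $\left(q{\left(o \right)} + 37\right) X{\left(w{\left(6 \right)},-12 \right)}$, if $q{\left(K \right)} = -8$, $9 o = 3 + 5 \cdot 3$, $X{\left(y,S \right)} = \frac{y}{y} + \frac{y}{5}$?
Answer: $58$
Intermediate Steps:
$w{\left(C \right)} = 5$ ($w{\left(C \right)} = 9 - 4 = 5$)
$X{\left(y,S \right)} = 1 + \frac{y}{5}$ ($X{\left(y,S \right)} = 1 + y \frac{1}{5} = 1 + \frac{y}{5}$)
$o = 2$ ($o = \frac{3 + 5 \cdot 3}{9} = \frac{3 + 15}{9} = \frac{1}{9} \cdot 18 = 2$)
$\left(q{\left(o \right)} + 37\right) X{\left(w{\left(6 \right)},-12 \right)} = \left(-8 + 37\right) \left(1 + \frac{1}{5} \cdot 5\right) = 29 \left(1 + 1\right) = 29 \cdot 2 = 58$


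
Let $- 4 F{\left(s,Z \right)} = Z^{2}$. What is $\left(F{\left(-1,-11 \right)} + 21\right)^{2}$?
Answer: $\frac{1369}{16} \approx 85.563$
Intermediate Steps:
$F{\left(s,Z \right)} = - \frac{Z^{2}}{4}$
$\left(F{\left(-1,-11 \right)} + 21\right)^{2} = \left(- \frac{\left(-11\right)^{2}}{4} + 21\right)^{2} = \left(\left(- \frac{1}{4}\right) 121 + 21\right)^{2} = \left(- \frac{121}{4} + 21\right)^{2} = \left(- \frac{37}{4}\right)^{2} = \frac{1369}{16}$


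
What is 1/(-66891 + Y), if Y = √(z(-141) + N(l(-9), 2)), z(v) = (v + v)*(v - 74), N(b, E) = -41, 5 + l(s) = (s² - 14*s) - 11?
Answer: -66891/4474345292 - √60589/4474345292 ≈ -1.5005e-5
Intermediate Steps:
l(s) = -16 + s² - 14*s (l(s) = -5 + ((s² - 14*s) - 11) = -5 + (-11 + s² - 14*s) = -16 + s² - 14*s)
z(v) = 2*v*(-74 + v) (z(v) = (2*v)*(-74 + v) = 2*v*(-74 + v))
Y = √60589 (Y = √(2*(-141)*(-74 - 141) - 41) = √(2*(-141)*(-215) - 41) = √(60630 - 41) = √60589 ≈ 246.15)
1/(-66891 + Y) = 1/(-66891 + √60589)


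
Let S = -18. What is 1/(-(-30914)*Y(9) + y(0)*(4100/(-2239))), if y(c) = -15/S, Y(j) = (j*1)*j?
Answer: 6717/16819586128 ≈ 3.9936e-7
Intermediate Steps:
Y(j) = j² (Y(j) = j*j = j²)
y(c) = ⅚ (y(c) = -15/(-18) = -15*(-1/18) = ⅚)
1/(-(-30914)*Y(9) + y(0)*(4100/(-2239))) = 1/(-(-30914)*9² + 5*(4100/(-2239))/6) = 1/(-(-30914)*81 + 5*(4100*(-1/2239))/6) = 1/(-30914*(-81) + (⅚)*(-4100/2239)) = 1/(2504034 - 10250/6717) = 1/(16819586128/6717) = 6717/16819586128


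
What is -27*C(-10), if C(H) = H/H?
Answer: -27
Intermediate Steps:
C(H) = 1
-27*C(-10) = -27*1 = -27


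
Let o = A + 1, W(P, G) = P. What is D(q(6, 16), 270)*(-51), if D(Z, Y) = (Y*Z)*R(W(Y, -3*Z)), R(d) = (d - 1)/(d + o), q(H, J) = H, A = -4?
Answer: -7408260/89 ≈ -83239.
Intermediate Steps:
o = -3 (o = -4 + 1 = -3)
R(d) = (-1 + d)/(-3 + d) (R(d) = (d - 1)/(d - 3) = (-1 + d)/(-3 + d))
D(Z, Y) = Y*Z*(-1 + Y)/(-3 + Y) (D(Z, Y) = (Y*Z)*((-1 + Y)/(-3 + Y)) = Y*Z*(-1 + Y)/(-3 + Y))
D(q(6, 16), 270)*(-51) = (270*6*(-1 + 270)/(-3 + 270))*(-51) = (270*6*269/267)*(-51) = (270*6*(1/267)*269)*(-51) = (145260/89)*(-51) = -7408260/89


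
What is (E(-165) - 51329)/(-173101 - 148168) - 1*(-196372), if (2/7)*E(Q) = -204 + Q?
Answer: 126176577377/642538 ≈ 1.9637e+5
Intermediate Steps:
E(Q) = -714 + 7*Q/2 (E(Q) = 7*(-204 + Q)/2 = -714 + 7*Q/2)
(E(-165) - 51329)/(-173101 - 148168) - 1*(-196372) = ((-714 + (7/2)*(-165)) - 51329)/(-173101 - 148168) - 1*(-196372) = ((-714 - 1155/2) - 51329)/(-321269) + 196372 = (-2583/2 - 51329)*(-1/321269) + 196372 = -105241/2*(-1/321269) + 196372 = 105241/642538 + 196372 = 126176577377/642538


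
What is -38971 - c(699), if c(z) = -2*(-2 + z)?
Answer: -37577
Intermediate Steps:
c(z) = 4 - 2*z
-38971 - c(699) = -38971 - (4 - 2*699) = -38971 - (4 - 1398) = -38971 - 1*(-1394) = -38971 + 1394 = -37577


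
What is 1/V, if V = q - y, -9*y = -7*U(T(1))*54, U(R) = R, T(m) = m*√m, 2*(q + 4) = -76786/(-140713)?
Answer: -140713/6434405 ≈ -0.021869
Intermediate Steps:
q = -524459/140713 (q = -4 + (-76786/(-140713))/2 = -4 + (-76786*(-1/140713))/2 = -4 + (½)*(76786/140713) = -4 + 38393/140713 = -524459/140713 ≈ -3.7272)
T(m) = m^(3/2)
y = 42 (y = -(-7*1^(3/2))*54/9 = -(-7*1)*54/9 = -(-7)*54/9 = -⅑*(-378) = 42)
V = -6434405/140713 (V = -524459/140713 - 1*42 = -524459/140713 - 42 = -6434405/140713 ≈ -45.727)
1/V = 1/(-6434405/140713) = -140713/6434405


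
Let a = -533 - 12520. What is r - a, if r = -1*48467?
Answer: -35414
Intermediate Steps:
r = -48467
a = -13053
r - a = -48467 - 1*(-13053) = -48467 + 13053 = -35414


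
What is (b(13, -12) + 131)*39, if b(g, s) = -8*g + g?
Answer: 1560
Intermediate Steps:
b(g, s) = -7*g
(b(13, -12) + 131)*39 = (-7*13 + 131)*39 = (-91 + 131)*39 = 40*39 = 1560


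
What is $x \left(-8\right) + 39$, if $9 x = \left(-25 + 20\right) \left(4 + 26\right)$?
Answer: $\frac{517}{3} \approx 172.33$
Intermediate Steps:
$x = - \frac{50}{3}$ ($x = \frac{\left(-25 + 20\right) \left(4 + 26\right)}{9} = \frac{\left(-5\right) 30}{9} = \frac{1}{9} \left(-150\right) = - \frac{50}{3} \approx -16.667$)
$x \left(-8\right) + 39 = \left(- \frac{50}{3}\right) \left(-8\right) + 39 = \frac{400}{3} + 39 = \frac{517}{3}$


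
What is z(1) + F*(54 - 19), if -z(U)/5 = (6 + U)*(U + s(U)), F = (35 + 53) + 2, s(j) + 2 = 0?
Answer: 3185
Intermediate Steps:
s(j) = -2 (s(j) = -2 + 0 = -2)
F = 90 (F = 88 + 2 = 90)
z(U) = -5*(-2 + U)*(6 + U) (z(U) = -5*(6 + U)*(U - 2) = -5*(6 + U)*(-2 + U) = -5*(-2 + U)*(6 + U))
z(1) + F*(54 - 19) = (60 - 20*1 - 5*1²) + 90*(54 - 19) = (60 - 20 - 5*1) + 90*35 = (60 - 20 - 5) + 3150 = 35 + 3150 = 3185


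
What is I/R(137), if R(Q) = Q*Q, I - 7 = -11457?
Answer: -11450/18769 ≈ -0.61005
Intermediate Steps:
I = -11450 (I = 7 - 11457 = -11450)
R(Q) = Q**2
I/R(137) = -11450/(137**2) = -11450/18769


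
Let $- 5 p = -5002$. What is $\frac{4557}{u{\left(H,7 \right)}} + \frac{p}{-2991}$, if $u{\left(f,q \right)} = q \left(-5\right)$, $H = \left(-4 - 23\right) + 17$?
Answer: $- \frac{1952143}{14955} \approx -130.53$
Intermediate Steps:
$p = \frac{5002}{5}$ ($p = \left(- \frac{1}{5}\right) \left(-5002\right) = \frac{5002}{5} \approx 1000.4$)
$H = -10$ ($H = -27 + 17 = -10$)
$u{\left(f,q \right)} = - 5 q$
$\frac{4557}{u{\left(H,7 \right)}} + \frac{p}{-2991} = \frac{4557}{\left(-5\right) 7} + \frac{5002}{5 \left(-2991\right)} = \frac{4557}{-35} + \frac{5002}{5} \left(- \frac{1}{2991}\right) = 4557 \left(- \frac{1}{35}\right) - \frac{5002}{14955} = - \frac{651}{5} - \frac{5002}{14955} = - \frac{1952143}{14955}$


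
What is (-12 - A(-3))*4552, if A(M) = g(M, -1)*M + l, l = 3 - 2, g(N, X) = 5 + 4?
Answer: 63728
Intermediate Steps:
g(N, X) = 9
l = 1
A(M) = 1 + 9*M (A(M) = 9*M + 1 = 1 + 9*M)
(-12 - A(-3))*4552 = (-12 - (1 + 9*(-3)))*4552 = (-12 - (1 - 27))*4552 = (-12 - 1*(-26))*4552 = (-12 + 26)*4552 = 14*4552 = 63728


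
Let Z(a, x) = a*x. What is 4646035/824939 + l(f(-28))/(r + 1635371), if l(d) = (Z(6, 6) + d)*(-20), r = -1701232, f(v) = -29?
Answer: 306108002595/54331307479 ≈ 5.6341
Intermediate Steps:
l(d) = -720 - 20*d (l(d) = (6*6 + d)*(-20) = (36 + d)*(-20) = -720 - 20*d)
4646035/824939 + l(f(-28))/(r + 1635371) = 4646035/824939 + (-720 - 20*(-29))/(-1701232 + 1635371) = 4646035*(1/824939) + (-720 + 580)/(-65861) = 4646035/824939 - 140*(-1/65861) = 4646035/824939 + 140/65861 = 306108002595/54331307479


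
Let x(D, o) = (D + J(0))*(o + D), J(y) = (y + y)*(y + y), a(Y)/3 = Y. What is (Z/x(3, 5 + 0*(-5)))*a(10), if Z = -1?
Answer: -5/4 ≈ -1.2500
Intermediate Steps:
a(Y) = 3*Y
J(y) = 4*y² (J(y) = (2*y)*(2*y) = 4*y²)
x(D, o) = D*(D + o) (x(D, o) = (D + 4*0²)*(o + D) = (D + 4*0)*(D + o) = (D + 0)*(D + o) = D*(D + o))
(Z/x(3, 5 + 0*(-5)))*a(10) = (-1/(3*(3 + (5 + 0*(-5)))))*(3*10) = -1/(3*(3 + (5 + 0)))*30 = -1/(3*(3 + 5))*30 = -1/(3*8)*30 = -1/24*30 = -5/4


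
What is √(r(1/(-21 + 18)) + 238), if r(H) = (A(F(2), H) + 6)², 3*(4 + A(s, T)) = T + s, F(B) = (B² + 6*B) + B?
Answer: √24319/9 ≈ 17.327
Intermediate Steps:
F(B) = B² + 7*B
A(s, T) = -4 + T/3 + s/3 (A(s, T) = -4 + (T + s)/3 = -4 + (T/3 + s/3) = -4 + T/3 + s/3)
r(H) = (8 + H/3)² (r(H) = ((-4 + H/3 + (2*(7 + 2))/3) + 6)² = ((-4 + H/3 + (2*9)/3) + 6)² = ((-4 + H/3 + (⅓)*18) + 6)² = ((-4 + H/3 + 6) + 6)² = ((2 + H/3) + 6)² = (8 + H/3)²)
√(r(1/(-21 + 18)) + 238) = √((24 + 1/(-21 + 18))²/9 + 238) = √((24 + 1/(-3))²/9 + 238) = √((24 - ⅓)²/9 + 238) = √((71/3)²/9 + 238) = √((⅑)*(5041/9) + 238) = √(5041/81 + 238) = √(24319/81) = √24319/9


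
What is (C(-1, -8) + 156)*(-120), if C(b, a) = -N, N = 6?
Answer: -18000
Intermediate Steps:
C(b, a) = -6 (C(b, a) = -1*6 = -6)
(C(-1, -8) + 156)*(-120) = (-6 + 156)*(-120) = 150*(-120) = -18000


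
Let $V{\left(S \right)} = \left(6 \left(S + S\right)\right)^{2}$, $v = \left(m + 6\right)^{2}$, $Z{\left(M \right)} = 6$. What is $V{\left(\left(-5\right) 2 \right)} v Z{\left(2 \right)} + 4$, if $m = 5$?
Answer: $10454404$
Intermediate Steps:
$v = 121$ ($v = \left(5 + 6\right)^{2} = 11^{2} = 121$)
$V{\left(S \right)} = 144 S^{2}$ ($V{\left(S \right)} = \left(6 \cdot 2 S\right)^{2} = \left(12 S\right)^{2} = 144 S^{2}$)
$V{\left(\left(-5\right) 2 \right)} v Z{\left(2 \right)} + 4 = 144 \left(\left(-5\right) 2\right)^{2} \cdot 121 \cdot 6 + 4 = 144 \left(-10\right)^{2} \cdot 726 + 4 = 144 \cdot 100 \cdot 726 + 4 = 14400 \cdot 726 + 4 = 10454400 + 4 = 10454404$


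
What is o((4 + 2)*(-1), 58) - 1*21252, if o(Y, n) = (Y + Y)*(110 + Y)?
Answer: -22500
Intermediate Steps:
o(Y, n) = 2*Y*(110 + Y) (o(Y, n) = (2*Y)*(110 + Y) = 2*Y*(110 + Y))
o((4 + 2)*(-1), 58) - 1*21252 = 2*((4 + 2)*(-1))*(110 + (4 + 2)*(-1)) - 1*21252 = 2*(6*(-1))*(110 + 6*(-1)) - 21252 = 2*(-6)*(110 - 6) - 21252 = 2*(-6)*104 - 21252 = -1248 - 21252 = -22500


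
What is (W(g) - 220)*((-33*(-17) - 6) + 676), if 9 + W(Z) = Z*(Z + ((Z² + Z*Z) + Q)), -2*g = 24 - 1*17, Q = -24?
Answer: -537947/2 ≈ -2.6897e+5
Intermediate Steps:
g = -7/2 (g = -(24 - 1*17)/2 = -(24 - 17)/2 = -½*7 = -7/2 ≈ -3.5000)
W(Z) = -9 + Z*(-24 + Z + 2*Z²) (W(Z) = -9 + Z*(Z + ((Z² + Z*Z) - 24)) = -9 + Z*(Z + ((Z² + Z²) - 24)) = -9 + Z*(Z + (2*Z² - 24)) = -9 + Z*(Z + (-24 + 2*Z²)) = -9 + Z*(-24 + Z + 2*Z²))
(W(g) - 220)*((-33*(-17) - 6) + 676) = ((-9 + (-7/2)² - 24*(-7/2) + 2*(-7/2)³) - 220)*((-33*(-17) - 6) + 676) = ((-9 + 49/4 + 84 + 2*(-343/8)) - 220)*((561 - 6) + 676) = ((-9 + 49/4 + 84 - 343/4) - 220)*(555 + 676) = (3/2 - 220)*1231 = -437/2*1231 = -537947/2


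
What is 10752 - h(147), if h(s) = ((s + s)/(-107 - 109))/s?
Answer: 1161217/108 ≈ 10752.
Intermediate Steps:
h(s) = -1/108 (h(s) = ((2*s)/(-216))/s = ((2*s)*(-1/216))/s = (-s/108)/s = -1/108)
10752 - h(147) = 10752 - 1*(-1/108) = 10752 + 1/108 = 1161217/108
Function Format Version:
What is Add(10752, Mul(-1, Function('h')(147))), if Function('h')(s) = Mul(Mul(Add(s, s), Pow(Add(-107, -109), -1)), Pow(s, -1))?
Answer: Rational(1161217, 108) ≈ 10752.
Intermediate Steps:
Function('h')(s) = Rational(-1, 108) (Function('h')(s) = Mul(Mul(Mul(2, s), Pow(-216, -1)), Pow(s, -1)) = Mul(Mul(Mul(2, s), Rational(-1, 216)), Pow(s, -1)) = Mul(Mul(Rational(-1, 108), s), Pow(s, -1)) = Rational(-1, 108))
Add(10752, Mul(-1, Function('h')(147))) = Add(10752, Mul(-1, Rational(-1, 108))) = Add(10752, Rational(1, 108)) = Rational(1161217, 108)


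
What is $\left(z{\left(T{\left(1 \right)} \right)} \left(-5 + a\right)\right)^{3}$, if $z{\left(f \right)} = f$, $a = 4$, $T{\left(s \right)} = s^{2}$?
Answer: $-1$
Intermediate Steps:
$\left(z{\left(T{\left(1 \right)} \right)} \left(-5 + a\right)\right)^{3} = \left(1^{2} \left(-5 + 4\right)\right)^{3} = \left(1 \left(-1\right)\right)^{3} = \left(-1\right)^{3} = -1$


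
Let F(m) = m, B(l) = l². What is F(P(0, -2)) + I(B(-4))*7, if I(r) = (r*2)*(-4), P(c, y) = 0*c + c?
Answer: -896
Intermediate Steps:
P(c, y) = c (P(c, y) = 0 + c = c)
I(r) = -8*r (I(r) = (2*r)*(-4) = -8*r)
F(P(0, -2)) + I(B(-4))*7 = 0 - 8*(-4)²*7 = 0 - 8*16*7 = 0 - 128*7 = 0 - 896 = -896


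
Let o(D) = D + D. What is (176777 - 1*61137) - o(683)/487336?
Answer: 28177766837/243668 ≈ 1.1564e+5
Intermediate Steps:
o(D) = 2*D
(176777 - 1*61137) - o(683)/487336 = (176777 - 1*61137) - 2*683/487336 = (176777 - 61137) - 1366/487336 = 115640 - 1*683/243668 = 115640 - 683/243668 = 28177766837/243668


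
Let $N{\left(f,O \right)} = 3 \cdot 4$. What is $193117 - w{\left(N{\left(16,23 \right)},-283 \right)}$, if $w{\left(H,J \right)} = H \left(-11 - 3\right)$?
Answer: $193285$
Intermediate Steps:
$N{\left(f,O \right)} = 12$
$w{\left(H,J \right)} = - 14 H$ ($w{\left(H,J \right)} = H \left(-14\right) = - 14 H$)
$193117 - w{\left(N{\left(16,23 \right)},-283 \right)} = 193117 - \left(-14\right) 12 = 193117 - -168 = 193117 + 168 = 193285$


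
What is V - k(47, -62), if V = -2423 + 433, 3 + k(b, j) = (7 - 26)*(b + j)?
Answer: -2272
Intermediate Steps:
k(b, j) = -3 - 19*b - 19*j (k(b, j) = -3 + (7 - 26)*(b + j) = -3 - 19*(b + j) = -3 + (-19*b - 19*j) = -3 - 19*b - 19*j)
V = -1990
V - k(47, -62) = -1990 - (-3 - 19*47 - 19*(-62)) = -1990 - (-3 - 893 + 1178) = -1990 - 1*282 = -1990 - 282 = -2272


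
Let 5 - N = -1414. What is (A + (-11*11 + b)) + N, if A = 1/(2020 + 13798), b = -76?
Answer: 19329597/15818 ≈ 1222.0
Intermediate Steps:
A = 1/15818 ≈ 6.3219e-5
N = 1419 (N = 5 - 1*(-1414) = 5 + 1414 = 1419)
(A + (-11*11 + b)) + N = (1/15818 + (-11*11 - 76)) + 1419 = (1/15818 + (-121 - 76)) + 1419 = (1/15818 - 197) + 1419 = -3116145/15818 + 1419 = 19329597/15818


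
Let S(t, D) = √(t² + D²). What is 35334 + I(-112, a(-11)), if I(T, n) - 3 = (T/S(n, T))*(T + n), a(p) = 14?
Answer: 35337 + 784*√65/65 ≈ 35434.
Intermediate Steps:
S(t, D) = √(D² + t²)
I(T, n) = 3 + T*(T + n)/√(T² + n²) (I(T, n) = 3 + (T/(√(T² + n²)))*(T + n) = 3 + (T/√(T² + n²))*(T + n) = 3 + T*(T + n)/√(T² + n²))
35334 + I(-112, a(-11)) = 35334 + ((-112)² + 3*√((-112)² + 14²) - 112*14)/√((-112)² + 14²) = 35334 + (12544 + 3*√(12544 + 196) - 1568)/√(12544 + 196) = 35334 + (12544 + 3*√12740 - 1568)/√12740 = 35334 + (√65/910)*(12544 + 3*(14*√65) - 1568) = 35334 + (√65/910)*(12544 + 42*√65 - 1568) = 35334 + (√65/910)*(10976 + 42*√65) = 35334 + √65*(10976 + 42*√65)/910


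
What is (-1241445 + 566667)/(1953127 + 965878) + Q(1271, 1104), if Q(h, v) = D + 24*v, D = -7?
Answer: 77320848667/2919005 ≈ 26489.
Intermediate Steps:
Q(h, v) = -7 + 24*v
(-1241445 + 566667)/(1953127 + 965878) + Q(1271, 1104) = (-1241445 + 566667)/(1953127 + 965878) + (-7 + 24*1104) = -674778/2919005 + (-7 + 26496) = -674778*1/2919005 + 26489 = -674778/2919005 + 26489 = 77320848667/2919005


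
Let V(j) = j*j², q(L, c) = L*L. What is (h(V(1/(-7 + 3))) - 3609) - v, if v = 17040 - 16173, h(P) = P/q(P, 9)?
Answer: -4540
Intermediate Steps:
q(L, c) = L²
V(j) = j³
h(P) = 1/P (h(P) = P/(P²) = P/P² = 1/P)
v = 867
(h(V(1/(-7 + 3))) - 3609) - v = (1/((1/(-7 + 3))³) - 3609) - 1*867 = (1/((1/(-4))³) - 3609) - 867 = (1/((-¼)³) - 3609) - 867 = (1/(-1/64) - 3609) - 867 = (-64 - 3609) - 867 = -3673 - 867 = -4540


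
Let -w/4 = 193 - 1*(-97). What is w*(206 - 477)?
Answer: 314360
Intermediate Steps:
w = -1160 (w = -4*(193 - 1*(-97)) = -4*(193 + 97) = -4*290 = -1160)
w*(206 - 477) = -1160*(206 - 477) = -1160*(-271) = 314360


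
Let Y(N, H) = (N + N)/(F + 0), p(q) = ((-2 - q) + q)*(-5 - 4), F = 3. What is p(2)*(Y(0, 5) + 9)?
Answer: 162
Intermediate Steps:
p(q) = 18 (p(q) = -2*(-9) = 18)
Y(N, H) = 2*N/3 (Y(N, H) = (N + N)/(3 + 0) = (2*N)/3 = (2*N)*(1/3) = 2*N/3)
p(2)*(Y(0, 5) + 9) = 18*((2/3)*0 + 9) = 18*(0 + 9) = 18*9 = 162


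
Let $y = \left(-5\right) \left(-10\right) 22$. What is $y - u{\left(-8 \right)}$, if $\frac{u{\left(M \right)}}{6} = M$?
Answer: $1148$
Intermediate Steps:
$u{\left(M \right)} = 6 M$
$y = 1100$ ($y = 50 \cdot 22 = 1100$)
$y - u{\left(-8 \right)} = 1100 - 6 \left(-8\right) = 1100 - -48 = 1100 + 48 = 1148$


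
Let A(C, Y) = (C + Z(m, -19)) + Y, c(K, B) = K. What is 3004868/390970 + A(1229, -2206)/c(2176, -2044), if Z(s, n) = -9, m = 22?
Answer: 90486711/12511040 ≈ 7.2326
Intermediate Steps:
A(C, Y) = -9 + C + Y (A(C, Y) = (C - 9) + Y = (-9 + C) + Y = -9 + C + Y)
3004868/390970 + A(1229, -2206)/c(2176, -2044) = 3004868/390970 + (-9 + 1229 - 2206)/2176 = 3004868*(1/390970) - 986*1/2176 = 1502434/195485 - 29/64 = 90486711/12511040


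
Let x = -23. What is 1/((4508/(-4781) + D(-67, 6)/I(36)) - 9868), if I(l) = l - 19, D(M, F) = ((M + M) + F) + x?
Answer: -11611/114691429 ≈ -0.00010124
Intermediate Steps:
D(M, F) = -23 + F + 2*M (D(M, F) = ((M + M) + F) - 23 = (2*M + F) - 23 = (F + 2*M) - 23 = -23 + F + 2*M)
I(l) = -19 + l
1/((4508/(-4781) + D(-67, 6)/I(36)) - 9868) = 1/((4508/(-4781) + (-23 + 6 + 2*(-67))/(-19 + 36)) - 9868) = 1/((4508*(-1/4781) + (-23 + 6 - 134)/17) - 9868) = 1/((-644/683 - 151*1/17) - 9868) = 1/((-644/683 - 151/17) - 9868) = 1/(-114081/11611 - 9868) = 1/(-114691429/11611) = -11611/114691429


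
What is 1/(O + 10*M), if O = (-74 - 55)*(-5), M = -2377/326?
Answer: 163/93250 ≈ 0.0017480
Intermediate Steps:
M = -2377/326 (M = -2377*1/326 = -2377/326 ≈ -7.2914)
O = 645 (O = -129*(-5) = 645)
1/(O + 10*M) = 1/(645 + 10*(-2377/326)) = 1/(645 - 11885/163) = 1/(93250/163) = 163/93250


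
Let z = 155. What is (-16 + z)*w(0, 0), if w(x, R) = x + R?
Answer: 0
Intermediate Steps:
w(x, R) = R + x
(-16 + z)*w(0, 0) = (-16 + 155)*(0 + 0) = 139*0 = 0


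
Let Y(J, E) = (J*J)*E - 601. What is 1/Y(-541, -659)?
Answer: -1/192877380 ≈ -5.1846e-9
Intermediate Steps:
Y(J, E) = -601 + E*J² (Y(J, E) = J²*E - 601 = E*J² - 601 = -601 + E*J²)
1/Y(-541, -659) = 1/(-601 - 659*(-541)²) = 1/(-601 - 659*292681) = 1/(-601 - 192876779) = 1/(-192877380) = -1/192877380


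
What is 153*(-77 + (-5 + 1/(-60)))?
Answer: -250971/20 ≈ -12549.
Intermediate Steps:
153*(-77 + (-5 + 1/(-60))) = 153*(-77 + (-5 - 1/60)) = 153*(-77 - 301/60) = 153*(-4921/60) = -250971/20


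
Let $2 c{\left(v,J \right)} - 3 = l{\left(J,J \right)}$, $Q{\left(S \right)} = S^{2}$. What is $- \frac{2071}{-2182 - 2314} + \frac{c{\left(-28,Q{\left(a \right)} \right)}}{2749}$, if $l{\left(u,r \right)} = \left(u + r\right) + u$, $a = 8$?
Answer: $\frac{6131539}{12359504} \approx 0.4961$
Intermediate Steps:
$l{\left(u,r \right)} = r + 2 u$ ($l{\left(u,r \right)} = \left(r + u\right) + u = r + 2 u$)
$c{\left(v,J \right)} = \frac{3}{2} + \frac{3 J}{2}$ ($c{\left(v,J \right)} = \frac{3}{2} + \frac{J + 2 J}{2} = \frac{3}{2} + \frac{3 J}{2}$)
$- \frac{2071}{-2182 - 2314} + \frac{c{\left(-28,Q{\left(a \right)} \right)}}{2749} = - \frac{2071}{-2182 - 2314} + \frac{\frac{3}{2} + \frac{3 \cdot 8^{2}}{2}}{2749} = - \frac{2071}{-2182 - 2314} + \left(\frac{3}{2} + \frac{3}{2} \cdot 64\right) \frac{1}{2749} = - \frac{2071}{-4496} + \left(\frac{3}{2} + 96\right) \frac{1}{2749} = \left(-2071\right) \left(- \frac{1}{4496}\right) + \frac{195}{2} \cdot \frac{1}{2749} = \frac{2071}{4496} + \frac{195}{5498} = \frac{6131539}{12359504}$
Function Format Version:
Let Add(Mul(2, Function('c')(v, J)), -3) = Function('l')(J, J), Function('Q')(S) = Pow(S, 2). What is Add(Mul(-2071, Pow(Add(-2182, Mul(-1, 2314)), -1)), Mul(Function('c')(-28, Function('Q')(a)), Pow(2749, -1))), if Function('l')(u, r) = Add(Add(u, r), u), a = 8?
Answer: Rational(6131539, 12359504) ≈ 0.49610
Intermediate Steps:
Function('l')(u, r) = Add(r, Mul(2, u)) (Function('l')(u, r) = Add(Add(r, u), u) = Add(r, Mul(2, u)))
Function('c')(v, J) = Add(Rational(3, 2), Mul(Rational(3, 2), J)) (Function('c')(v, J) = Add(Rational(3, 2), Mul(Rational(1, 2), Add(J, Mul(2, J)))) = Add(Rational(3, 2), Mul(Rational(1, 2), Mul(3, J))) = Add(Rational(3, 2), Mul(Rational(3, 2), J)))
Add(Mul(-2071, Pow(Add(-2182, Mul(-1, 2314)), -1)), Mul(Function('c')(-28, Function('Q')(a)), Pow(2749, -1))) = Add(Mul(-2071, Pow(Add(-2182, Mul(-1, 2314)), -1)), Mul(Add(Rational(3, 2), Mul(Rational(3, 2), Pow(8, 2))), Pow(2749, -1))) = Add(Mul(-2071, Pow(Add(-2182, -2314), -1)), Mul(Add(Rational(3, 2), Mul(Rational(3, 2), 64)), Rational(1, 2749))) = Add(Mul(-2071, Pow(-4496, -1)), Mul(Add(Rational(3, 2), 96), Rational(1, 2749))) = Add(Mul(-2071, Rational(-1, 4496)), Mul(Rational(195, 2), Rational(1, 2749))) = Add(Rational(2071, 4496), Rational(195, 5498)) = Rational(6131539, 12359504)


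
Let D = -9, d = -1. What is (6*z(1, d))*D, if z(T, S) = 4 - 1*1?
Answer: -162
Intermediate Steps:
z(T, S) = 3 (z(T, S) = 4 - 1 = 3)
(6*z(1, d))*D = (6*3)*(-9) = 18*(-9) = -162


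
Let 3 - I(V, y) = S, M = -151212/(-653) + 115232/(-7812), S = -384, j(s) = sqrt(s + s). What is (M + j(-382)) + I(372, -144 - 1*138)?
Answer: 770049995/1275309 + 2*I*sqrt(191) ≈ 603.81 + 27.641*I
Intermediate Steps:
j(s) = sqrt(2)*sqrt(s) (j(s) = sqrt(2*s) = sqrt(2)*sqrt(s))
M = 276505412/1275309 (M = -151212*(-1/653) + 115232*(-1/7812) = 151212/653 - 28808/1953 = 276505412/1275309 ≈ 216.81)
I(V, y) = 387 (I(V, y) = 3 - 1*(-384) = 3 + 384 = 387)
(M + j(-382)) + I(372, -144 - 1*138) = (276505412/1275309 + sqrt(2)*sqrt(-382)) + 387 = (276505412/1275309 + sqrt(2)*(I*sqrt(382))) + 387 = (276505412/1275309 + 2*I*sqrt(191)) + 387 = 770049995/1275309 + 2*I*sqrt(191)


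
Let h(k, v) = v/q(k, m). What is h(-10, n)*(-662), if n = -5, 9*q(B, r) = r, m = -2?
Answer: -14895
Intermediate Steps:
q(B, r) = r/9
h(k, v) = -9*v/2 (h(k, v) = v/(((⅑)*(-2))) = v/(-2/9) = v*(-9/2) = -9*v/2)
h(-10, n)*(-662) = -9/2*(-5)*(-662) = (45/2)*(-662) = -14895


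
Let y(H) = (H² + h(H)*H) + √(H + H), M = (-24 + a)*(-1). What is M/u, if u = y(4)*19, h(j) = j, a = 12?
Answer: 48/2413 - 3*√2/2413 ≈ 0.018134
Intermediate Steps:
M = 12 (M = (-24 + 12)*(-1) = -12*(-1) = 12)
y(H) = 2*H² + √2*√H (y(H) = (H² + H*H) + √(H + H) = (H² + H²) + √(2*H) = 2*H² + √2*√H)
u = 608 + 38*√2 (u = (2*4² + √2*√4)*19 = (2*16 + √2*2)*19 = (32 + 2*√2)*19 = 608 + 38*√2 ≈ 661.74)
M/u = 12/(608 + 38*√2)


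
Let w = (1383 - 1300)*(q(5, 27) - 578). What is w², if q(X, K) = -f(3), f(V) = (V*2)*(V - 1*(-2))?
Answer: 2546615296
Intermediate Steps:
f(V) = 2*V*(2 + V) (f(V) = (2*V)*(V + 2) = (2*V)*(2 + V) = 2*V*(2 + V))
q(X, K) = -30 (q(X, K) = -2*3*(2 + 3) = -2*3*5 = -1*30 = -30)
w = -50464 (w = (1383 - 1300)*(-30 - 578) = 83*(-608) = -50464)
w² = (-50464)² = 2546615296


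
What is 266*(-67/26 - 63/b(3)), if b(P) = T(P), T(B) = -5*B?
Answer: 28063/65 ≈ 431.74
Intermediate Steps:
b(P) = -5*P
266*(-67/26 - 63/b(3)) = 266*(-67/26 - 63/((-5*3))) = 266*(-67*1/26 - 63/(-15)) = 266*(-67/26 - 63*(-1/15)) = 266*(-67/26 + 21/5) = 266*(211/130) = 28063/65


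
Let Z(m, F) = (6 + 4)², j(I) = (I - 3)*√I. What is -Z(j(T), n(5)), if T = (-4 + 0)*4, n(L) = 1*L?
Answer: -100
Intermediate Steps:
n(L) = L
T = -16 (T = -4*4 = -16)
j(I) = √I*(-3 + I) (j(I) = (-3 + I)*√I = √I*(-3 + I))
Z(m, F) = 100 (Z(m, F) = 10² = 100)
-Z(j(T), n(5)) = -1*100 = -100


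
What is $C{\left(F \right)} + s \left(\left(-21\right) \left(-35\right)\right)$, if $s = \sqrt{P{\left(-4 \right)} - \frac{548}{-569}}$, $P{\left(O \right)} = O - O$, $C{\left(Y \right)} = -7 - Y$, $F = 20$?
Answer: $-27 + \frac{1470 \sqrt{77953}}{569} \approx 694.31$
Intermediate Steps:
$P{\left(O \right)} = 0$
$s = \frac{2 \sqrt{77953}}{569}$ ($s = \sqrt{0 - \frac{548}{-569}} = \sqrt{0 - - \frac{548}{569}} = \sqrt{0 + \frac{548}{569}} = \sqrt{\frac{548}{569}} = \frac{2 \sqrt{77953}}{569} \approx 0.98137$)
$C{\left(F \right)} + s \left(\left(-21\right) \left(-35\right)\right) = \left(-7 - 20\right) + \frac{2 \sqrt{77953}}{569} \left(\left(-21\right) \left(-35\right)\right) = \left(-7 - 20\right) + \frac{2 \sqrt{77953}}{569} \cdot 735 = -27 + \frac{1470 \sqrt{77953}}{569}$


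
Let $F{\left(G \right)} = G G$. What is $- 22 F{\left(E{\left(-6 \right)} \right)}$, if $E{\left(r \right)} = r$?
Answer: $-792$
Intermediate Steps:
$F{\left(G \right)} = G^{2}$
$- 22 F{\left(E{\left(-6 \right)} \right)} = - 22 \left(-6\right)^{2} = \left(-22\right) 36 = -792$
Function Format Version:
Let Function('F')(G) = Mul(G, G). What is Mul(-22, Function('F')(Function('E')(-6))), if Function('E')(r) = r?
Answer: -792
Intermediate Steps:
Function('F')(G) = Pow(G, 2)
Mul(-22, Function('F')(Function('E')(-6))) = Mul(-22, Pow(-6, 2)) = Mul(-22, 36) = -792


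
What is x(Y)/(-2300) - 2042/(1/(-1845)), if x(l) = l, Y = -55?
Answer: 1733045411/460 ≈ 3.7675e+6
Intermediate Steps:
x(Y)/(-2300) - 2042/(1/(-1845)) = -55/(-2300) - 2042/(1/(-1845)) = -55*(-1/2300) - 2042/(-1/1845) = 11/460 - 2042*(-1845) = 11/460 + 3767490 = 1733045411/460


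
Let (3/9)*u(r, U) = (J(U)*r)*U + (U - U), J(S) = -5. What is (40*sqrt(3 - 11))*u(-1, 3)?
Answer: 3600*I*sqrt(2) ≈ 5091.2*I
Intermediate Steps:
u(r, U) = -15*U*r (u(r, U) = 3*((-5*r)*U + (U - U)) = 3*(-5*U*r + 0) = 3*(-5*U*r) = -15*U*r)
(40*sqrt(3 - 11))*u(-1, 3) = (40*sqrt(3 - 11))*(-15*3*(-1)) = (40*sqrt(-8))*45 = (40*(2*I*sqrt(2)))*45 = (80*I*sqrt(2))*45 = 3600*I*sqrt(2)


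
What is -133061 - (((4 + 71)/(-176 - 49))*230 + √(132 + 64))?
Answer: -398995/3 ≈ -1.3300e+5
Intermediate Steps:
-133061 - (((4 + 71)/(-176 - 49))*230 + √(132 + 64)) = -133061 - ((75/(-225))*230 + √196) = -133061 - ((75*(-1/225))*230 + 14) = -133061 - (-⅓*230 + 14) = -133061 - (-230/3 + 14) = -133061 - 1*(-188/3) = -133061 + 188/3 = -398995/3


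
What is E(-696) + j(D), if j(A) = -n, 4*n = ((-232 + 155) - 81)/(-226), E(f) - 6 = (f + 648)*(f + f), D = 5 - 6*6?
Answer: 30203465/452 ≈ 66822.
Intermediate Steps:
D = -31 (D = 5 - 36 = -31)
E(f) = 6 + 2*f*(648 + f) (E(f) = 6 + (f + 648)*(f + f) = 6 + (648 + f)*(2*f) = 6 + 2*f*(648 + f))
n = 79/452 (n = (((-232 + 155) - 81)/(-226))/4 = ((-77 - 81)*(-1/226))/4 = (-158*(-1/226))/4 = (¼)*(79/113) = 79/452 ≈ 0.17478)
j(A) = -79/452 (j(A) = -1*79/452 = -79/452)
E(-696) + j(D) = (6 + 2*(-696)² + 1296*(-696)) - 79/452 = (6 + 2*484416 - 902016) - 79/452 = (6 + 968832 - 902016) - 79/452 = 66822 - 79/452 = 30203465/452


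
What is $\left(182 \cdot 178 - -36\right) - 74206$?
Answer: $-41774$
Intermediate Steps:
$\left(182 \cdot 178 - -36\right) - 74206 = \left(32396 + 36\right) - 74206 = 32432 - 74206 = -41774$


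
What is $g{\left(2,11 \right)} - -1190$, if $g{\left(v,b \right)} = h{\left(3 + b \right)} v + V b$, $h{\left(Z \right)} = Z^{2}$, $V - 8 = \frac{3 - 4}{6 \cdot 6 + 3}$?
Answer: $\frac{65119}{39} \approx 1669.7$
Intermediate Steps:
$V = \frac{311}{39}$ ($V = 8 + \frac{3 - 4}{6 \cdot 6 + 3} = 8 - \frac{1}{36 + 3} = 8 - \frac{1}{39} = \frac{311}{39} \approx 7.9744$)
$g{\left(v,b \right)} = \frac{311 b}{39} + v \left(3 + b\right)^{2}$ ($g{\left(v,b \right)} = \left(3 + b\right)^{2} v + \frac{311 b}{39} = v \left(3 + b\right)^{2} + \frac{311 b}{39} = \frac{311 b}{39} + v \left(3 + b\right)^{2}$)
$g{\left(2,11 \right)} - -1190 = \left(\frac{311}{39} \cdot 11 + 2 \left(3 + 11\right)^{2}\right) - -1190 = \left(\frac{3421}{39} + 2 \cdot 14^{2}\right) + 1190 = \left(\frac{3421}{39} + 2 \cdot 196\right) + 1190 = \left(\frac{3421}{39} + 392\right) + 1190 = \frac{18709}{39} + 1190 = \frac{65119}{39}$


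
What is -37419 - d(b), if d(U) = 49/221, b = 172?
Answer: -8269648/221 ≈ -37419.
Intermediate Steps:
d(U) = 49/221 (d(U) = 49*(1/221) = 49/221)
-37419 - d(b) = -37419 - 1*49/221 = -37419 - 49/221 = -8269648/221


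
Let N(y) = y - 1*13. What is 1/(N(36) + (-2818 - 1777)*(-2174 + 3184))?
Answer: -1/4640927 ≈ -2.1547e-7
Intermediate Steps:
N(y) = -13 + y (N(y) = y - 13 = -13 + y)
1/(N(36) + (-2818 - 1777)*(-2174 + 3184)) = 1/((-13 + 36) + (-2818 - 1777)*(-2174 + 3184)) = 1/(23 - 4595*1010) = 1/(23 - 4640950) = 1/(-4640927) = -1/4640927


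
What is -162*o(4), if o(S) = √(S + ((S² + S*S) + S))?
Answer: -324*√10 ≈ -1024.6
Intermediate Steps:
o(S) = √(2*S + 2*S²) (o(S) = √(S + ((S² + S²) + S)) = √(S + (2*S² + S)) = √(S + (S + 2*S²)) = √(2*S + 2*S²))
-162*o(4) = -162*√2*√(4*(1 + 4)) = -162*√2*√(4*5) = -162*√2*√20 = -162*√2*2*√5 = -324*√10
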